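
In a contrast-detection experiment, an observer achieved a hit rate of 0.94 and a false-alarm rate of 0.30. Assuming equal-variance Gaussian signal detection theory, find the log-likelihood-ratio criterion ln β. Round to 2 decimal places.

ln β = -1.07

z(H) = z(0.94) = 1.555
z(FA) = z(0.30) = -0.524
ln β = −½·[z(H)² − z(FA)²] = −0.5 × (2.418 − 0.275) = -1.0715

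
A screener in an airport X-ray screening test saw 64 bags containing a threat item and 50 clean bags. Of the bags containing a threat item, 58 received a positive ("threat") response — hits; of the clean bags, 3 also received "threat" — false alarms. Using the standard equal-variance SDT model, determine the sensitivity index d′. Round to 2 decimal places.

H = 58/64 = 0.9062
FA = 3/50 = 0.0600
z(H) = 1.3177
z(FA) = -1.5548
d' = z(H) − z(FA) = 1.3177 − (-1.5548) = 2.8725

d′ = 2.87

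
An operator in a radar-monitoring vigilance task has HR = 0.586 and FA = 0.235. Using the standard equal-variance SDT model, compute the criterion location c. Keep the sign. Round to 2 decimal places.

c = 0.25

Φ⁻¹(0.586) = 0.217, Φ⁻¹(0.235) = -0.722
c = −½·[z(H) + z(FA)] = −0.5 × (0.217 + (-0.722)) = 0.2525
c > 0: the operator has a conservative response bias.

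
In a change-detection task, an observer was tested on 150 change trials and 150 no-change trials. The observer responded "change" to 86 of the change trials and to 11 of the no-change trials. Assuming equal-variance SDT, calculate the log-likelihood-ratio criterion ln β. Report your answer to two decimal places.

ln β = 1.04

H = 86/150 = 0.5733
FA = 11/150 = 0.0733
Φ⁻¹(H) = Φ⁻¹(0.5733) = 0.185
Φ⁻¹(FA) = Φ⁻¹(0.0733) = -1.452
ln β = −½·[z(H)² − z(FA)²] = −0.5 × (0.034 − 2.108) = 1.037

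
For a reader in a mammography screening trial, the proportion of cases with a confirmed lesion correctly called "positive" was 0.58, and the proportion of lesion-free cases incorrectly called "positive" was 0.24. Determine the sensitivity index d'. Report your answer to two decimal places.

d' = 0.91

z(H) = 0.2019
z(FA) = -0.7063
d' = z(H) − z(FA) = 0.2019 − (-0.7063) = 0.9082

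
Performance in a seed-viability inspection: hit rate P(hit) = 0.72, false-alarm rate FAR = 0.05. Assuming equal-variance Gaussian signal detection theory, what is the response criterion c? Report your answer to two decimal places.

z(H) = z(0.72) = 0.583
z(FA) = z(0.05) = -1.645
c = −½·[z(H) + z(FA)] = −0.5 × (0.583 + (-1.645)) = 0.531
c > 0: the technician has a conservative response bias.

c = 0.53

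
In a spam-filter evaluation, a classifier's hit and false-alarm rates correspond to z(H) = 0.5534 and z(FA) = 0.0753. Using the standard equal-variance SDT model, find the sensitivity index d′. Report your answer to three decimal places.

d' = z(H) − z(FA) = 0.5534 − 0.0753 = 0.4781

d′ = 0.478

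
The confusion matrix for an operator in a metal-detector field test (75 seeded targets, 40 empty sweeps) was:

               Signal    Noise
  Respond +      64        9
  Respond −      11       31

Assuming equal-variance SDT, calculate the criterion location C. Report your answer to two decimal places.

H = 64/75 = 0.8533
FA = 9/40 = 0.2250
z(H) = 1.051
z(FA) = -0.755
c = −½·[z(H) + z(FA)] = −0.5 × (1.051 + (-0.755)) = -0.148
c < 0: the operator has a liberal response bias.

C = -0.15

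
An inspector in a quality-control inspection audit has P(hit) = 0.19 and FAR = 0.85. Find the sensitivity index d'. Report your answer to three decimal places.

z(H) = -0.8779
z(FA) = 1.0364
d' = z(H) − z(FA) = -0.8779 − 1.0364 = -1.9143

d' = -1.914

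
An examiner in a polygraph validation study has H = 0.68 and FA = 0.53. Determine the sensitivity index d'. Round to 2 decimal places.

d' = 0.39

z(H) = 0.468
z(FA) = 0.075
d' = z(H) − z(FA) = 0.468 − 0.075 = 0.393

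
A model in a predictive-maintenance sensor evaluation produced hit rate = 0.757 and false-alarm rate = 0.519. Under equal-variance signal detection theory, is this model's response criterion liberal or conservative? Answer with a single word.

liberal

z(H) = 0.697, z(FA) = 0.048
c = −½·(z(H) + z(FA)) = -0.3725
c < 0 → liberal criterion (biased toward responding “yes”).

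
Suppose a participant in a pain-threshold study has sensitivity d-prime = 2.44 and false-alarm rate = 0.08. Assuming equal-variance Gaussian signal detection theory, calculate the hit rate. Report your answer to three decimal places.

hit rate = 0.850

z(false-alarm rate) = z(0.08) = -1.4051
z(H) = z(FA) + d' = -1.4051 + 2.44 = 1.0349
hit rate = Φ(1.0349) = 0.8496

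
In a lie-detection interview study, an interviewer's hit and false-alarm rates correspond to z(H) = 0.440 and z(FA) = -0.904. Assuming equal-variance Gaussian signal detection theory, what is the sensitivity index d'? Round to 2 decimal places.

d' = 1.34

d' = z(H) − z(FA) = 0.440 − (-0.904) = 1.344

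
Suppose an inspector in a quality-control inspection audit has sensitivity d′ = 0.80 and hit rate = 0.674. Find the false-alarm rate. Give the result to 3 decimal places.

z(hit rate) = z(0.674) = 0.4510
z(FA) = z(H) − d' = 0.4510 − 0.80 = -0.3490
false-alarm rate = Φ(-0.3490) = 0.3635

false-alarm rate = 0.364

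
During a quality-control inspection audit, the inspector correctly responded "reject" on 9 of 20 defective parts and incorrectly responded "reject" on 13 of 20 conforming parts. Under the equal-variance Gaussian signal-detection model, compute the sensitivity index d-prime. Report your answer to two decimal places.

d-prime = -0.51

H = 9/20 = 0.4500
FA = 13/20 = 0.6500
z(H) = z(0.4500) = -0.126
z(FA) = z(0.6500) = 0.385
d' = z(H) − z(FA) = -0.126 − 0.385 = -0.511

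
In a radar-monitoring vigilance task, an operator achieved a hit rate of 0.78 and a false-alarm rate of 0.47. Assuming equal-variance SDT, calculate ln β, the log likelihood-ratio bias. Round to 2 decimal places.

z(0.78) = 0.772, z(0.47) = -0.075
ln β = −½·[z(H)² − z(FA)²] = −0.5 × (0.596 − 0.006) = -0.295

ln β = -0.30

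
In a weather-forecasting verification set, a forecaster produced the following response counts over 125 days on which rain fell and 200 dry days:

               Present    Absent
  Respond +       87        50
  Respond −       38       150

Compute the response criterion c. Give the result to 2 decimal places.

H = 87/125 = 0.6960
FA = 50/200 = 0.2500
z(H) = 0.513
z(FA) = -0.674
c = −½·[z(H) + z(FA)] = −0.5 × (0.513 + (-0.674)) = 0.0805
c > 0: the forecaster has a conservative response bias.

c = 0.08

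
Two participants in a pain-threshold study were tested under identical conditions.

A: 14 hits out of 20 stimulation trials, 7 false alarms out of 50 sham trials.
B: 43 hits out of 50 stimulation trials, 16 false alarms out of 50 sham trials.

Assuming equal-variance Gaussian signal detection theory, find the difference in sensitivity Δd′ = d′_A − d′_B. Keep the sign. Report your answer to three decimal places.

A: z(0.7000) = 0.5244, z(0.1400) = -1.0803, d' = 1.6047
B: z(0.8600) = 1.0803, z(0.3200) = -0.4677, d' = 1.5480
Δd' = d'_A − d'_B = 1.6047 − 1.5480 = 0.0567
A has the higher sensitivity.

Δd′ = 0.057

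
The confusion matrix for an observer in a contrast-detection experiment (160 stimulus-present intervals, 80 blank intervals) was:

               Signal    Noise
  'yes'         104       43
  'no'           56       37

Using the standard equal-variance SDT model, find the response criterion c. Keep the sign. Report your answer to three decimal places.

H = 104/160 = 0.6500
FA = 43/80 = 0.5375
z(0.6500) = 0.3853, z(0.5375) = 0.0941
c = −½·[z(H) + z(FA)] = −0.5 × (0.3853 + 0.0941) = -0.2397
c < 0: the observer has a liberal response bias.

c = -0.240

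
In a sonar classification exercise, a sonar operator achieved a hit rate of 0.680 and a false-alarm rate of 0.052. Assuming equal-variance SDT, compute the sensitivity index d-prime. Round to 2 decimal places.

z(0.680) = 0.468, z(0.052) = -1.626
d' = z(H) − z(FA) = 0.468 − (-1.626) = 2.094

d-prime = 2.09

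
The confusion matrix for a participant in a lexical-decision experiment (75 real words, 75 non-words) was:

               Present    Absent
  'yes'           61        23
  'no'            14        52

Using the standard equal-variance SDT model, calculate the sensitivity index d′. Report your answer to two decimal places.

d′ = 1.40

H = 61/75 = 0.8133
FA = 23/75 = 0.3067
z(0.8133) = 0.890, z(0.3067) = -0.505
d' = z(H) − z(FA) = 0.890 − (-0.505) = 1.395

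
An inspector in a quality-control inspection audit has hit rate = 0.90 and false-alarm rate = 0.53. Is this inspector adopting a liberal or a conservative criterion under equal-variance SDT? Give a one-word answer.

z(H) = 1.282, z(FA) = 0.075
c = −½·(z(H) + z(FA)) = -0.6785
c < 0 → liberal criterion (biased toward responding “yes”).

liberal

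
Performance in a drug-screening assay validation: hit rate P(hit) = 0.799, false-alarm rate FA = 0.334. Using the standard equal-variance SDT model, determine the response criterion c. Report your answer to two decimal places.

z(0.799) = 0.838, z(0.334) = -0.429
c = −½·[z(H) + z(FA)] = −0.5 × (0.838 + (-0.429)) = -0.2045
c < 0: the assay has a liberal response bias.

c = -0.20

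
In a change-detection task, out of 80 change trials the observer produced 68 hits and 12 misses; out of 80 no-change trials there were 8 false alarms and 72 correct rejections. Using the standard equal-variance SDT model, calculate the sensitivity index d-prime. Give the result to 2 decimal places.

H = 68/80 = 0.8500
FA = 8/80 = 0.1000
z(0.8500) = 1.0364, z(0.1000) = -1.2816
d' = z(H) − z(FA) = 1.0364 − (-1.2816) = 2.3180

d-prime = 2.32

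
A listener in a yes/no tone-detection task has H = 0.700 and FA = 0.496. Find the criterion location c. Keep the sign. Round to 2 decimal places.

Φ⁻¹(H) = 0.524
Φ⁻¹(FA) = -0.010
c = −½·[z(H) + z(FA)] = −0.5 × (0.524 + (-0.010)) = -0.257

c = -0.26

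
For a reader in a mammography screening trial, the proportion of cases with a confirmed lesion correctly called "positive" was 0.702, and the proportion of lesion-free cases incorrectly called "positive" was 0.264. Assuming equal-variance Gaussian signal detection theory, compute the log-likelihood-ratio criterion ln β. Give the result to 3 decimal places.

ln β = 0.059

z(H) = 0.5302
z(FA) = -0.6311
ln β = −½·[z(H)² − z(FA)²] = −0.5 × (0.2811 − 0.3983) = 0.0586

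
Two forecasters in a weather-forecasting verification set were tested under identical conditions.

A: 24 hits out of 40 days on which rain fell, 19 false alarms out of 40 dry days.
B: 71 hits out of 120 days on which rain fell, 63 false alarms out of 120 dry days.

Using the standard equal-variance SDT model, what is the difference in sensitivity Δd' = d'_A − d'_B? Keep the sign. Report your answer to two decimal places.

A: z(0.6000) = 0.253, z(0.4750) = -0.063, d' = 0.316
B: z(0.5917) = 0.232, z(0.5250) = 0.063, d' = 0.169
Δd' = d'_A − d'_B = 0.316 − 0.169 = 0.147
A has the higher sensitivity.

Δd' = 0.15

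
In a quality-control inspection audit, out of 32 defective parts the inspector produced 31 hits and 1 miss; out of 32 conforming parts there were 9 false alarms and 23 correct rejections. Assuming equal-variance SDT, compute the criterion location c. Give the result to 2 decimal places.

H = 31/32 = 0.9688
FA = 9/32 = 0.2812
Φ⁻¹(0.9688) = 1.863, Φ⁻¹(0.2812) = -0.579
c = −½·[z(H) + z(FA)] = −0.5 × (1.863 + (-0.579)) = -0.642

c = -0.64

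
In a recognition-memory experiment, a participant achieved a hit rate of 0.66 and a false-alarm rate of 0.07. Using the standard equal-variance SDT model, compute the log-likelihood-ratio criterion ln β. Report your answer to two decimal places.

ln β = 1.00

Φ⁻¹(H) = Φ⁻¹(0.66) = 0.412
Φ⁻¹(FA) = Φ⁻¹(0.07) = -1.476
ln β = −½·[z(H)² − z(FA)²] = −0.5 × (0.170 − 2.179) = 1.0045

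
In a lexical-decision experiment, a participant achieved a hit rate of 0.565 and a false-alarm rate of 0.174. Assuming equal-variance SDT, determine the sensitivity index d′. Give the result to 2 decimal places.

z(H) = 0.1637
z(FA) = -0.9385
d' = z(H) − z(FA) = 0.1637 − (-0.9385) = 1.1022

d′ = 1.10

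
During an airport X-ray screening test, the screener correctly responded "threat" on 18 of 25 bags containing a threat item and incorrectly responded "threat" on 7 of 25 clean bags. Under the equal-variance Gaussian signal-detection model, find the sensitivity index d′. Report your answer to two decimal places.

d′ = 1.17

H = 18/25 = 0.7200
FA = 7/25 = 0.2800
z(H) = z(0.7200) = 0.5828
z(FA) = z(0.2800) = -0.5828
d' = z(H) − z(FA) = 0.5828 − (-0.5828) = 1.1656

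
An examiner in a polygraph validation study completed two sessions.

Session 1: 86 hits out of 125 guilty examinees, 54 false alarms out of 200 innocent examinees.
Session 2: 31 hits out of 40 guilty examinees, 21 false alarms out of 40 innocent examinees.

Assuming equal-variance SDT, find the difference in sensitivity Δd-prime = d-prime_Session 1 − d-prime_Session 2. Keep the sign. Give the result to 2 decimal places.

Δd-prime = 0.41

Session 1: z(0.6880) = 0.490, z(0.2700) = -0.613, d' = 1.103
Session 2: z(0.7750) = 0.755, z(0.5250) = 0.063, d' = 0.692
Δd' = d'_Session 1 − d'_Session 2 = 1.103 − 0.692 = 0.411
Session 1 has the higher sensitivity.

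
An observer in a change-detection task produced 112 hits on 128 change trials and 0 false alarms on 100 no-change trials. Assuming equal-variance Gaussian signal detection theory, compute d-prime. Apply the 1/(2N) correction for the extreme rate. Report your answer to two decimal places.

The false-alarm rate is 0/100 = 0, so apply the 1/(2N) correction: FA → 1/(2·100) = 0.00500.
z(H) = z(0.87500) = 1.150
z(FA) = z(0.00500) = -2.576
d' = 1.150 − (-2.576) = 3.726

d-prime = 3.73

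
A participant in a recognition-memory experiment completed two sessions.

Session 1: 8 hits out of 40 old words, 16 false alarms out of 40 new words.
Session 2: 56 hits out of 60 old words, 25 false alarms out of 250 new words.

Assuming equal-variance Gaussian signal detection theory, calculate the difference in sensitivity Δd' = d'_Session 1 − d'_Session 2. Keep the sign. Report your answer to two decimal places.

Δd' = -3.37

Session 1: z(0.2000) = -0.842, z(0.4000) = -0.253, d' = -0.589
Session 2: z(0.9333) = 1.501, z(0.1000) = -1.282, d' = 2.783
Δd' = d'_Session 1 − d'_Session 2 = -0.589 − 2.783 = -3.372
Session 2 has the higher sensitivity.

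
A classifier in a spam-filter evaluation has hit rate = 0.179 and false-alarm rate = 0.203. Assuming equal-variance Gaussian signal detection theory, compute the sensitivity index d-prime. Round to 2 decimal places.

z(0.179) = -0.9192, z(0.203) = -0.8310
d' = z(H) − z(FA) = -0.9192 − (-0.8310) = -0.0882

d-prime = -0.09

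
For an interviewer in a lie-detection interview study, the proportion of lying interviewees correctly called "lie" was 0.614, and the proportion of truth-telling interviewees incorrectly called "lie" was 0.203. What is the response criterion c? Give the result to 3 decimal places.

z(H) = z(0.614) = 0.2898
z(FA) = z(0.203) = -0.8310
c = −½·[z(H) + z(FA)] = −0.5 × (0.2898 + (-0.8310)) = 0.2706

c = 0.271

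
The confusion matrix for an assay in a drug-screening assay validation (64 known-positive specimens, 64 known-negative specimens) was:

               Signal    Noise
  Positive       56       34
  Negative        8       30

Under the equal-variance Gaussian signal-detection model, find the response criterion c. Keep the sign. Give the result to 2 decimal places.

c = -0.61

H = 56/64 = 0.8750
FA = 34/64 = 0.5312
z(H) = 1.150
z(FA) = 0.078
c = −½·[z(H) + z(FA)] = −0.5 × (1.150 + 0.078) = -0.614
c < 0: the assay has a liberal response bias.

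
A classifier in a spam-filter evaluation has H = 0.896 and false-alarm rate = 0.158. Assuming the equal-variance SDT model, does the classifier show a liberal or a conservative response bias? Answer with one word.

z(H) = 1.259, z(FA) = -1.003
c = −½·(z(H) + z(FA)) = -0.128
c < 0 → liberal criterion (biased toward responding “yes”).

liberal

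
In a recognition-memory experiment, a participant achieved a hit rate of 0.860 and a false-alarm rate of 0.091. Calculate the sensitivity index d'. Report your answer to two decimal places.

d' = 2.41

Φ⁻¹(H) = Φ⁻¹(0.860) = 1.0803
Φ⁻¹(FA) = Φ⁻¹(0.091) = -1.3346
d' = z(H) − z(FA) = 1.0803 − (-1.3346) = 2.4149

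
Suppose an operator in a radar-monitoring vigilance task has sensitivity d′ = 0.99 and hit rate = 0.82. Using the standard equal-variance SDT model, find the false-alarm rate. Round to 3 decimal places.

z(hit rate) = z(0.82) = 0.9154
z(FA) = z(H) − d' = 0.9154 − 0.99 = -0.0746
false-alarm rate = Φ(-0.0746) = 0.4703

false-alarm rate = 0.470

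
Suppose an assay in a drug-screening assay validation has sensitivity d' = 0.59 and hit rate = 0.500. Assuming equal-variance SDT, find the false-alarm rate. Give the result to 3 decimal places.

false-alarm rate = 0.278

z(hit rate) = z(0.500) = 0.0000
z(FA) = z(H) − d' = 0.0000 − 0.59 = -0.5900
false-alarm rate = Φ(-0.5900) = 0.2776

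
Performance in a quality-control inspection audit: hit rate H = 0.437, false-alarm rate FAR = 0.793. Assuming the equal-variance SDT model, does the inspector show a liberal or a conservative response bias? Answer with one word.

z(H) = -0.159, z(FA) = 0.817
c = −½·(z(H) + z(FA)) = -0.329
c < 0 → liberal criterion (biased toward responding “yes”).

liberal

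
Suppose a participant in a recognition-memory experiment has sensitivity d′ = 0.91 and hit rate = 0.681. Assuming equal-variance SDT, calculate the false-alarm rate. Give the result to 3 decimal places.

z(hit rate) = z(0.681) = 0.4705
z(FA) = z(H) − d' = 0.4705 − 0.91 = -0.4395
false-alarm rate = Φ(-0.4395) = 0.3301

false-alarm rate = 0.330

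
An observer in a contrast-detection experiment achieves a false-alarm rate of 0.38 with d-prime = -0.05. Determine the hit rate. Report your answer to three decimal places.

z(false-alarm rate) = z(0.38) = -0.3055
z(H) = z(FA) + d' = -0.3055 + (-0.05) = -0.3555
hit rate = Φ(-0.3555) = 0.3611

hit rate = 0.361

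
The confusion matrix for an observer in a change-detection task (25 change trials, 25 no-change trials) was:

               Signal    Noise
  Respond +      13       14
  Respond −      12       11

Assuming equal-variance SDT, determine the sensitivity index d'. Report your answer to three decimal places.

d' = -0.101

H = 13/25 = 0.5200
FA = 14/25 = 0.5600
z(H) = z(0.5200) = 0.0502
z(FA) = z(0.5600) = 0.1510
d' = z(H) − z(FA) = 0.0502 − 0.1510 = -0.1008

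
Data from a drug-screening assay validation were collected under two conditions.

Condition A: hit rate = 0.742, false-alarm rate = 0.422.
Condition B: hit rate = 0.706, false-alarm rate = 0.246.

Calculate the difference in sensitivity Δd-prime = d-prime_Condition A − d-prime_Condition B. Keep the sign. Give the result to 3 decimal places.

Δd-prime = -0.383

Condition A: z(0.742) = 0.6495, z(0.422) = -0.1968, d' = 0.8463
Condition B: z(0.706) = 0.5417, z(0.246) = -0.6871, d' = 1.2288
Δd' = d'_Condition A − d'_Condition B = 0.8463 − 1.2288 = -0.3825
Condition B has the higher sensitivity.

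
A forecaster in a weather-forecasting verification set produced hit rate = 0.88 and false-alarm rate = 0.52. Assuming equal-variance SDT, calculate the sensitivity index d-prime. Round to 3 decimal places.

d-prime = 1.125

z(H) = z(0.88) = 1.1750
z(FA) = z(0.52) = 0.0502
d' = z(H) − z(FA) = 1.1750 − 0.0502 = 1.1248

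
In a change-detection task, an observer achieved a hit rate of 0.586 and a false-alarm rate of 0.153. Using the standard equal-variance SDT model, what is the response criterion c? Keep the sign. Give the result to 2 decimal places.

c = 0.40

z(0.586) = 0.217, z(0.153) = -1.024
c = −½·[z(H) + z(FA)] = −0.5 × (0.217 + (-1.024)) = 0.4035
c > 0: the observer has a conservative response bias.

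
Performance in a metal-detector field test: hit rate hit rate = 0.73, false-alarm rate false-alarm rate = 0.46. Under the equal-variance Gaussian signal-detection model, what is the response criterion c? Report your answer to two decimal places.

c = -0.26

z(H) = 0.6128
z(FA) = -0.1004
c = −½·[z(H) + z(FA)] = −0.5 × (0.6128 + (-0.1004)) = -0.2562
c < 0: the operator has a liberal response bias.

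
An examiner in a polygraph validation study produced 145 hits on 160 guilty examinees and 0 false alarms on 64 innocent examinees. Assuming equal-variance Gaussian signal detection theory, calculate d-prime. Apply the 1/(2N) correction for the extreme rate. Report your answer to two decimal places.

d-prime = 3.74

The false-alarm rate is 0/64 = 0, so apply the 1/(2N) correction: FA → 1/(2·64) = 0.00781.
z(H) = z(0.90625) = 1.318
z(FA) = z(0.00781) = -2.418
d' = 1.318 − (-2.418) = 3.736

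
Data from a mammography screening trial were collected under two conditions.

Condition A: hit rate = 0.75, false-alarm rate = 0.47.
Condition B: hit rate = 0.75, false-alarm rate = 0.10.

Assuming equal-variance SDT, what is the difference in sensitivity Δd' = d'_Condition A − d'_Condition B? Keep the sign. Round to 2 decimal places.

Δd' = -1.21

Condition A: z(0.75) = 0.674, z(0.47) = -0.075, d' = 0.749
Condition B: z(0.75) = 0.674, z(0.10) = -1.282, d' = 1.956
Δd' = d'_Condition A − d'_Condition B = 0.749 − 1.956 = -1.207
Condition B has the higher sensitivity.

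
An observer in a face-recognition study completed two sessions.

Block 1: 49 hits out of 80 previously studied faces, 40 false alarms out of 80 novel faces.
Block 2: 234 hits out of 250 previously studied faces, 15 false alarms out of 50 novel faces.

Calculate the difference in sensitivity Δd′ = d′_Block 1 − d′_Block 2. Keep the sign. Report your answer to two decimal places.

Δd′ = -1.76

Block 1: z(0.6125) = 0.286, z(0.5000) = 0.000, d' = 0.286
Block 2: z(0.9360) = 1.522, z(0.3000) = -0.524, d' = 2.046
Δd' = d'_Block 1 − d'_Block 2 = 0.286 − 2.046 = -1.760
Block 2 has the higher sensitivity.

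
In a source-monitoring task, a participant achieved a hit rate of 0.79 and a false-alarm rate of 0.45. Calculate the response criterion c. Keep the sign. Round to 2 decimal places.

c = -0.34

z(H) = z(0.79) = 0.806
z(FA) = z(0.45) = -0.126
c = −½·[z(H) + z(FA)] = −0.5 × (0.806 + (-0.126)) = -0.340
c < 0: the participant has a liberal response bias.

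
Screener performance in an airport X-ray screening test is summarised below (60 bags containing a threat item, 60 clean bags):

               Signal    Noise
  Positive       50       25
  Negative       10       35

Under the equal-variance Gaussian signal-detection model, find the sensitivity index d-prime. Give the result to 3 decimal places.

d-prime = 1.178

H = 50/60 = 0.8333
FA = 25/60 = 0.4167
z(0.8333) = 0.9673, z(0.4167) = -0.2103
d' = z(H) − z(FA) = 0.9673 − (-0.2103) = 1.1776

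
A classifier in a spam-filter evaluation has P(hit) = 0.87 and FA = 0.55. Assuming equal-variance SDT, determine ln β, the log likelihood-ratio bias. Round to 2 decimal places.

Φ⁻¹(H) = Φ⁻¹(0.87) = 1.126
Φ⁻¹(FA) = Φ⁻¹(0.55) = 0.126
ln β = −½·[z(H)² − z(FA)²] = −0.5 × (1.268 − 0.016) = -0.626

ln β = -0.63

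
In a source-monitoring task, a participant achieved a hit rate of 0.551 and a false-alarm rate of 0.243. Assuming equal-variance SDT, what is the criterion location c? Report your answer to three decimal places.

z(H) = z(0.551) = 0.1282
z(FA) = z(0.243) = -0.6967
c = −½·[z(H) + z(FA)] = −0.5 × (0.1282 + (-0.6967)) = 0.28425

c = 0.284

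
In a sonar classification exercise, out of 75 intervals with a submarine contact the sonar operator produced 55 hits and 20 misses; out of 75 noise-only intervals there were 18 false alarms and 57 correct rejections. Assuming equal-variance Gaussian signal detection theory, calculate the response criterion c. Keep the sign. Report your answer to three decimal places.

c = 0.042

H = 55/75 = 0.7333
FA = 18/75 = 0.2400
Φ⁻¹(0.7333) = 0.6228, Φ⁻¹(0.2400) = -0.7063
c = −½·[z(H) + z(FA)] = −0.5 × (0.6228 + (-0.7063)) = 0.04175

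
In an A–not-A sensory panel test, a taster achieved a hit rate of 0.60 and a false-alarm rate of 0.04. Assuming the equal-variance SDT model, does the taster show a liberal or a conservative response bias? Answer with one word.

conservative

z(H) = 0.253, z(FA) = -1.751
c = −½·(z(H) + z(FA)) = 0.749
c > 0 → conservative criterion (biased toward responding “no”).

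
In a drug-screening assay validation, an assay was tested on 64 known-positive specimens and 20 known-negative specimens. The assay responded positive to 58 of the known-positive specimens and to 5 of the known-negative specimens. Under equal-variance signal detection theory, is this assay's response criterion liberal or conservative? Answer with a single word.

liberal

z(H) = 1.318, z(FA) = -0.674
c = −½·(z(H) + z(FA)) = -0.322
c < 0 → liberal criterion (biased toward responding “yes”).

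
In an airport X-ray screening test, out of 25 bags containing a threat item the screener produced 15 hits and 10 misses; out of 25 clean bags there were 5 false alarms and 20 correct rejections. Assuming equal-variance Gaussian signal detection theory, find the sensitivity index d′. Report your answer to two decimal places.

H = 15/25 = 0.6000
FA = 5/25 = 0.2000
z(H) = z(0.6000) = 0.2533
z(FA) = z(0.2000) = -0.8416
d' = z(H) − z(FA) = 0.2533 − (-0.8416) = 1.0949

d′ = 1.09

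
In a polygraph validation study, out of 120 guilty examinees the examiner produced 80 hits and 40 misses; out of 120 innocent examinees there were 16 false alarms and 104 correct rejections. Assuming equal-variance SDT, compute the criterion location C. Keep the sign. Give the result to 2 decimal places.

C = 0.34

H = 80/120 = 0.6667
FA = 16/120 = 0.1333
z(H) = 0.4308
z(FA) = -1.1109
c = −½·[z(H) + z(FA)] = −0.5 × (0.4308 + (-1.1109)) = 0.34005
c > 0: the examiner has a conservative response bias.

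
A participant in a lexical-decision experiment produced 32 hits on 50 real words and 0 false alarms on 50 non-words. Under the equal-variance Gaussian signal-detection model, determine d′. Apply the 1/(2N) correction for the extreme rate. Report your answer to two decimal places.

d′ = 2.68

The false-alarm rate is 0/50 = 0, so apply the 1/(2N) correction: FA → 1/(2·50) = 0.01000.
z(H) = z(0.64000) = 0.358
z(FA) = z(0.01000) = -2.326
d' = 0.358 − (-2.326) = 2.684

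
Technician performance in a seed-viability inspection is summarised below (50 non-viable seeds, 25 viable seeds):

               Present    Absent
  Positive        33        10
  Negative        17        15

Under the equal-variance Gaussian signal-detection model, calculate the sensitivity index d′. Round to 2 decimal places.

H = 33/50 = 0.6600
FA = 10/25 = 0.4000
z(0.6600) = 0.4125, z(0.4000) = -0.2533
d' = z(H) − z(FA) = 0.4125 − (-0.2533) = 0.6658

d′ = 0.67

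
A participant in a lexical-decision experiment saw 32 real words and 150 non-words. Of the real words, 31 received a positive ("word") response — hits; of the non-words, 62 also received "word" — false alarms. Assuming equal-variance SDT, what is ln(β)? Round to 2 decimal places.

H = 31/32 = 0.9688
FA = 62/150 = 0.4133
z(0.9688) = 1.863, z(0.4133) = -0.219
ln β = −½·[z(H)² − z(FA)²] = −0.5 × (3.471 − 0.048) = -1.7115

ln β = -1.71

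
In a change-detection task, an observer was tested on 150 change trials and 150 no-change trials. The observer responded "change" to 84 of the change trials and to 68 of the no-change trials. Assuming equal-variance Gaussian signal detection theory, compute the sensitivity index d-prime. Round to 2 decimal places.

H = 84/150 = 0.5600
FA = 68/150 = 0.4533
Φ⁻¹(0.5600) = 0.1510, Φ⁻¹(0.4533) = -0.1173
d' = z(H) − z(FA) = 0.1510 − (-0.1173) = 0.2683

d-prime = 0.27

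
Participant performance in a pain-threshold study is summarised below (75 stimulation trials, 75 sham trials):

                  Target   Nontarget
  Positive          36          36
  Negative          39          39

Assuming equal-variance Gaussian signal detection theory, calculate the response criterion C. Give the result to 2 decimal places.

H = 36/75 = 0.4800
FA = 36/75 = 0.4800
Φ⁻¹(H) = -0.0502
Φ⁻¹(FA) = -0.0502
c = −½·[z(H) + z(FA)] = −0.5 × (-0.0502 + (-0.0502)) = 0.0502
c > 0: the participant has a conservative response bias.

C = 0.05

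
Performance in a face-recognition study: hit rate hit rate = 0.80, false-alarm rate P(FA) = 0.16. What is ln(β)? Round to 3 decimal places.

Φ⁻¹(H) = Φ⁻¹(0.80) = 0.8416
Φ⁻¹(FA) = Φ⁻¹(0.16) = -0.9945
ln β = −½·[z(H)² − z(FA)²] = −0.5 × (0.7083 − 0.9890) = 0.14035

ln β = 0.140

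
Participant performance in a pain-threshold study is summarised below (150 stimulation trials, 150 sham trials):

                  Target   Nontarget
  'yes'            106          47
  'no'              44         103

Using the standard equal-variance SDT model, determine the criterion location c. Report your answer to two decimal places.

c = -0.03

H = 106/150 = 0.7067
FA = 47/150 = 0.3133
z(H) = z(0.7067) = 0.544
z(FA) = z(0.3133) = -0.487
c = −½·[z(H) + z(FA)] = −0.5 × (0.544 + (-0.487)) = -0.0285
c < 0: the participant has a liberal response bias.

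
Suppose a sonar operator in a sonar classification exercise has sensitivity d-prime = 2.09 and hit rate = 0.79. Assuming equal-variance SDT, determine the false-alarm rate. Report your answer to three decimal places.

false-alarm rate = 0.100

z(hit rate) = z(0.79) = 0.8064
z(FA) = z(H) − d' = 0.8064 − 2.09 = -1.2836
false-alarm rate = Φ(-1.2836) = 0.0996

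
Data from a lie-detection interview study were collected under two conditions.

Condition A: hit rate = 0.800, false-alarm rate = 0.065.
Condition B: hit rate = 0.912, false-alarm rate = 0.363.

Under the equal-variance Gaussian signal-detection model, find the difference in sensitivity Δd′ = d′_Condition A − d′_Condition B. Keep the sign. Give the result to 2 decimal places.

Δd′ = 0.65

Condition A: z(0.800) = 0.842, z(0.065) = -1.514, d' = 2.356
Condition B: z(0.912) = 1.353, z(0.363) = -0.350, d' = 1.703
Δd' = d'_Condition A − d'_Condition B = 2.356 − 1.703 = 0.653
Condition A has the higher sensitivity.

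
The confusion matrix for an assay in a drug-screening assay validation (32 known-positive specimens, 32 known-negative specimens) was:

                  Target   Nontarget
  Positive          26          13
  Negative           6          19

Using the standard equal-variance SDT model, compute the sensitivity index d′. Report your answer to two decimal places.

H = 26/32 = 0.8125
FA = 13/32 = 0.4062
z(H) = z(0.8125) = 0.8871
z(FA) = z(0.4062) = -0.2373
d' = z(H) − z(FA) = 0.8871 − (-0.2373) = 1.1244

d′ = 1.12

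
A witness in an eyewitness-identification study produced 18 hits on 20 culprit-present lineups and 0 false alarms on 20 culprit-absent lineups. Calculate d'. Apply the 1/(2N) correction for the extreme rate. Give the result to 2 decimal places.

d' = 3.24

The false-alarm rate is 0/20 = 0, so apply the 1/(2N) correction: FA → 1/(2·20) = 0.02500.
z(H) = z(0.90000) = 1.282
z(FA) = z(0.02500) = -1.960
d' = 1.282 − (-1.960) = 3.242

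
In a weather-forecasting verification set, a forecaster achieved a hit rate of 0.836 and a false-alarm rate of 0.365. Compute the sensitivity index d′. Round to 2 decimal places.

z(H) = 0.978
z(FA) = -0.345
d' = z(H) − z(FA) = 0.978 − (-0.345) = 1.323

d′ = 1.32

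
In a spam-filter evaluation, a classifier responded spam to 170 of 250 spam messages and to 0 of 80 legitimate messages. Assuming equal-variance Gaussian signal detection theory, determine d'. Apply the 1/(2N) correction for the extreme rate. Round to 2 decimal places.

The false-alarm rate is 0/80 = 0, so apply the 1/(2N) correction: FA → 1/(2·80) = 0.00625.
z(H) = z(0.68000) = 0.468
z(FA) = z(0.00625) = -2.498
d' = 0.468 − (-2.498) = 2.966

d' = 2.97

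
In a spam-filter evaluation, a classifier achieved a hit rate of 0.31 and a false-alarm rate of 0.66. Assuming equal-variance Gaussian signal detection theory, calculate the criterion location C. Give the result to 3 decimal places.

z(0.31) = -0.4959, z(0.66) = 0.4125
c = −½·[z(H) + z(FA)] = −0.5 × (-0.4959 + 0.4125) = 0.0417

C = 0.042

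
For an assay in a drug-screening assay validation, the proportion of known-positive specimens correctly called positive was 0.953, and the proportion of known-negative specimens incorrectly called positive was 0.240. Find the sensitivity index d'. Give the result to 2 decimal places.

d' = 2.38

Φ⁻¹(H) = 1.675
Φ⁻¹(FA) = -0.706
d' = z(H) − z(FA) = 1.675 − (-0.706) = 2.381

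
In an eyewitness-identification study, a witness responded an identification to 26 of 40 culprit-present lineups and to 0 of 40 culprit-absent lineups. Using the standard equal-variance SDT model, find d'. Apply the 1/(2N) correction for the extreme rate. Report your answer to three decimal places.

d' = 2.627

The false-alarm rate is 0/40 = 0, so apply the 1/(2N) correction: FA → 1/(2·40) = 0.01250.
z(H) = z(0.65000) = 0.3853
z(FA) = z(0.01250) = -2.2414
d' = 0.3853 − (-2.2414) = 2.6267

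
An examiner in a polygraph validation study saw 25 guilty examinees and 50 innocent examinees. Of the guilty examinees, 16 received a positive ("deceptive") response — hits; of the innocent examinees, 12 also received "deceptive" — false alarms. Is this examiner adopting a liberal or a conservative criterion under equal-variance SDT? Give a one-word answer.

z(H) = 0.358, z(FA) = -0.706
c = −½·(z(H) + z(FA)) = 0.174
c > 0 → conservative criterion (biased toward responding “no”).

conservative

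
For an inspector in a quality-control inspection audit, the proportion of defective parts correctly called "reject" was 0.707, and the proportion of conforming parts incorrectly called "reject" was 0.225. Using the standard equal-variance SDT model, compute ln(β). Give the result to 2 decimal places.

ln β = 0.14

z(H) = z(0.707) = 0.545
z(FA) = z(0.225) = -0.755
ln β = −½·[z(H)² − z(FA)²] = −0.5 × (0.297 − 0.570) = 0.1365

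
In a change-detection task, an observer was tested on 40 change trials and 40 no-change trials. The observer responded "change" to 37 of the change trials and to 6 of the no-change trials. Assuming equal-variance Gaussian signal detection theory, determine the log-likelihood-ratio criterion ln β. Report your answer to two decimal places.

ln β = -0.50

H = 37/40 = 0.9250
FA = 6/40 = 0.1500
z(0.9250) = 1.440, z(0.1500) = -1.036
ln β = −½·[z(H)² − z(FA)²] = −0.5 × (2.074 − 1.073) = -0.5005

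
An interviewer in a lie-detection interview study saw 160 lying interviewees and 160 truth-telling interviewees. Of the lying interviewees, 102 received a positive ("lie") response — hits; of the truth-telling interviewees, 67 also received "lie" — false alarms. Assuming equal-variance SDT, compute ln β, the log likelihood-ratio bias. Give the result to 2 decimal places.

ln β = -0.04

H = 102/160 = 0.6375
FA = 67/160 = 0.4188
z(H) = 0.352
z(FA) = -0.205
ln β = −½·[z(H)² − z(FA)²] = −0.5 × (0.124 − 0.042) = -0.041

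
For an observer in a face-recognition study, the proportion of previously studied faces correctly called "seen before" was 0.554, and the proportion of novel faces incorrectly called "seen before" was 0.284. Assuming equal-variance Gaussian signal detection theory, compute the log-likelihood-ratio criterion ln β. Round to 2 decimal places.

z(H) = z(0.554) = 0.136
z(FA) = z(0.284) = -0.571
ln β = −½·[z(H)² − z(FA)²] = −0.5 × (0.018 − 0.326) = 0.154

ln β = 0.15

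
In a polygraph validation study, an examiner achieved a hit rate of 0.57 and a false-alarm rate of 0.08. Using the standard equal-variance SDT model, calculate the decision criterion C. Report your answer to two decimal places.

z(0.57) = 0.176, z(0.08) = -1.405
c = −½·[z(H) + z(FA)] = −0.5 × (0.176 + (-1.405)) = 0.6145

C = 0.61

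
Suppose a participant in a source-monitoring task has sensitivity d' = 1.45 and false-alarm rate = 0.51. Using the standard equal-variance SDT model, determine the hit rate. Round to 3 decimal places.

z(false-alarm rate) = z(0.51) = 0.0251
z(H) = z(FA) + d' = 0.0251 + 1.45 = 1.4751
hit rate = Φ(1.4751) = 0.9299

hit rate = 0.930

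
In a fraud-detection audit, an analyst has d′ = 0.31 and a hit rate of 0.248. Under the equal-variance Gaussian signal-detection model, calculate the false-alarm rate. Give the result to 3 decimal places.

false-alarm rate = 0.161

z(hit rate) = z(0.248) = -0.6808
z(FA) = z(H) − d' = -0.6808 − 0.31 = -0.9908
false-alarm rate = Φ(-0.9908) = 0.1609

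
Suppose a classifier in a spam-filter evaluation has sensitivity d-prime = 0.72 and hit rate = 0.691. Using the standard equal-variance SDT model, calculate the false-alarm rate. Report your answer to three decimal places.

z(hit rate) = z(0.691) = 0.4987
z(FA) = z(H) − d' = 0.4987 − 0.72 = -0.2213
false-alarm rate = Φ(-0.2213) = 0.4124

false-alarm rate = 0.412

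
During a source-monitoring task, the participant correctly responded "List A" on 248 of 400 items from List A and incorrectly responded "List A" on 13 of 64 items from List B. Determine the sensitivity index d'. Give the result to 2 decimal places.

H = 248/400 = 0.6200
FA = 13/64 = 0.2031
z(H) = z(0.6200) = 0.305
z(FA) = z(0.2031) = -0.831
d' = z(H) − z(FA) = 0.305 − (-0.831) = 1.136

d' = 1.14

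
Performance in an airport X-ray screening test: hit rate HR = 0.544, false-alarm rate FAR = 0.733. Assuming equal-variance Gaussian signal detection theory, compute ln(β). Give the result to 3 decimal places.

Φ⁻¹(H) = Φ⁻¹(0.544) = 0.1105
Φ⁻¹(FA) = Φ⁻¹(0.733) = 0.6219
ln β = −½·[z(H)² − z(FA)²] = −0.5 × (0.0122 − 0.3868) = 0.1873

ln β = 0.187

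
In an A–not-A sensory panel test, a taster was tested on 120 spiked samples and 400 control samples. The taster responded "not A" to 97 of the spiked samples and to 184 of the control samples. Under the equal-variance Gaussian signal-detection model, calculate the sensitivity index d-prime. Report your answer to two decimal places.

H = 97/120 = 0.8083
FA = 184/400 = 0.4600
z(0.8083) = 0.8716, z(0.4600) = -0.1004
d' = z(H) − z(FA) = 0.8716 − (-0.1004) = 0.9720

d-prime = 0.97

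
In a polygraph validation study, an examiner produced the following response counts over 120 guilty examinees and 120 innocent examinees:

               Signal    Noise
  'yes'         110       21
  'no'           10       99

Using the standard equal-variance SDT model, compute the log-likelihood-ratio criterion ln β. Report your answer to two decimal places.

H = 110/120 = 0.9167
FA = 21/120 = 0.1750
z(H) = z(0.9167) = 1.383
z(FA) = z(0.1750) = -0.935
ln β = −½·[z(H)² − z(FA)²] = −0.5 × (1.913 − 0.874) = -0.5195

ln β = -0.52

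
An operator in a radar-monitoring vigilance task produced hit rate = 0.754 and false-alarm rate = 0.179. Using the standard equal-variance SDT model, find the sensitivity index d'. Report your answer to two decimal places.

d' = 1.61

Φ⁻¹(0.754) = 0.687, Φ⁻¹(0.179) = -0.919
d' = z(H) − z(FA) = 0.687 − (-0.919) = 1.606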